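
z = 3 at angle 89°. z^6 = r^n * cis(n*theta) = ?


r^6 = 3^6 = 729
n*theta = 6*89° = 534° = 174° (mod 360)
a = 729*cos(174°) = -725.0065
b = 729*sin(174°) = 76.2012

729 cis(174°) = -725.0065 + 76.2012i


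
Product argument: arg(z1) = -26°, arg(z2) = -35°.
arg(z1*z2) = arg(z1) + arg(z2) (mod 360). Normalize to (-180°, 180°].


arg(z1*z2) = -26° - 35° = -61°
Normalized to (-180°, 180°]: -61°

-61°


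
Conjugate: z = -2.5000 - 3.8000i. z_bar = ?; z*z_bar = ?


z_bar = -2.5000 + 3.8000i
z*z_bar = (-2.5)^2 + (-3.8)^2 = 6.25 + 14.44 = 20.69

z_bar = -2.5000 + 3.8000i, z*z_bar = 20.69


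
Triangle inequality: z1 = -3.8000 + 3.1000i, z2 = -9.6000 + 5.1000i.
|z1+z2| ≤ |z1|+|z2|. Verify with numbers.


|z1| = sqrt((-3.8)^2 + 3.1^2) = sqrt(24.05) = 4.9041
|z2| = sqrt((-9.6)^2 + 5.1^2) = sqrt(118.17) = 10.8706
z1+z2 = -13.4000 + 8.2000i
|z1+z2| = sqrt(246.8) = 15.7099
|z1|+|z2| = 4.9041 + 10.8706 = 15.7747

|z1+z2| = 15.7099 ≤ |z1|+|z2| = 15.7747 (verified)


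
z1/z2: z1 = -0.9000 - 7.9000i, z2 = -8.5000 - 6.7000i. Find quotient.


Conjugate of z2 = -8.5000 + 6.7000i
Numerator: (-0.9000 - 7.9000i)(-8.5000 + 6.7000i) = 60.5800 + 61.1200i
Denominator: (-8.5)^2 + (-6.7)^2 = 117.14
Result = (60.5800 + 61.1200i)/117.14

0.5172 + 0.5218i


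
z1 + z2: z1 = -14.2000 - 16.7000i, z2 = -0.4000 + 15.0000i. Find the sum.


Real: -14.2 - 0.4 = -14.6
Imag: -16.7 + 15 = -1.7

-14.6000 - 1.7000i


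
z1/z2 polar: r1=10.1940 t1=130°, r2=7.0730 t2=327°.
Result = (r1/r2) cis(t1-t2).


r = 10.1940 / 7.0730 = 1.4413
theta = 130° - 327° = -197° = 163° (mod 360)

1.4413 cis(163°)


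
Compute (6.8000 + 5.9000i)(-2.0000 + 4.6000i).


Real = 6.8*(-2) - 5.9*4.6 = -13.6 - 27.14 = -40.74
Imag = 6.8*4.6 - (2)*5.9 = 31.28 - (11.8) = 19.48

-40.7400 + 19.4800i


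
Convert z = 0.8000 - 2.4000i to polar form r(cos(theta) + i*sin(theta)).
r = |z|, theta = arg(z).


r = sqrt(0.64+5.76) = sqrt(6.4) = 2.5298
theta = atan2(-2.4, 0.8) = -71.5651 degrees

r = 2.5298, theta = -71.5651 degrees


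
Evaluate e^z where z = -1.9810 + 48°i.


e^-1.9810 = 0.1379
cos(48°) = 0.6691
sin(48°) = 0.7431
Real = 0.1379*0.6691 = 0.0923
Imag = 0.1379*0.7431 = 0.1025

0.0923 + 0.1025i


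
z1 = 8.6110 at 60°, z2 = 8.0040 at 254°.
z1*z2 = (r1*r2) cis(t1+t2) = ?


r = 8.6110 * 8.0040 = 68.9224
theta = 60° + 254° = 314° = 314° (mod 360)

68.9224 cis(314°)


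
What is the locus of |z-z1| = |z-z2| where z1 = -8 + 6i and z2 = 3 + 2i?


Equal distances means the locus is the perpendicular bisector of z1 and z2.
Midpoint = ((-8+3)/2, (6+2)/2) = (-2.5000, 4.0000)

Perpendicular bisector through (-2.5000, 4.0000)


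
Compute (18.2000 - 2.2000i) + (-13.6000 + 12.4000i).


Real: 18.2 - 13.6 = 4.6
Imag: -2.2 + 12.4 = 10.2

4.6000 + 10.2000i


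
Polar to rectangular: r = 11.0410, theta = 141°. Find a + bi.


a = 11.0410*cos(141°) = 11.0410*(-0.77715) = -8.5805
b = 11.0410*sin(141°) = 11.0410*0.62932 = 6.9483

-8.5805 + 6.9483i


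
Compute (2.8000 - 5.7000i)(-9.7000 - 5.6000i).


Real = 2.8*(-9.7) - (-5.7)*(-5.6) = -27.16 - 31.92 = -59.08
Imag = 2.8*(-5.6) - (9.7)*(-5.7) = -15.68 + 55.29 = 39.61

-59.0800 + 39.6100i


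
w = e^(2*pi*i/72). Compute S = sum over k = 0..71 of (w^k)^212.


The roots are w_k = w^k with w = e^(2*pi*i/72), and (w^k)^212 = (w^212)^k.
So S = 1 + u + u^2 + ... + u^(71) with u = w^212.
212 = 2*72 + 68, so 212 is not a multiple of 72: u = (w^72)^2 * w^68 = w^68 ≠ 1 (w is a primitive 72th root), while u^72 = (w^72)^212 = 1.
Geometric series: S = (1 - u^72)/(1 - u) = (1 - 1)/(1 - u) = 0

S = 0


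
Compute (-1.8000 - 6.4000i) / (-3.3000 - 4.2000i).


Conjugate of z2 = -3.3000 + 4.2000i
Numerator: (-1.8000 - 6.4000i)(-3.3000 + 4.2000i) = 32.8200 + 13.5600i
Denominator: (-3.3)^2 + (-4.2)^2 = 28.53
Result = (32.8200 + 13.5600i)/28.53

1.1504 + 0.4753i


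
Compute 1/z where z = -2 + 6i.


|z|^2 = 4+36 = 40
1/z = (-2 - 6i)/40

1/z = -0.0500 - 0.1500i


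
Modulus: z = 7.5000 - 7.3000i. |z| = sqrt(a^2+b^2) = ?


|z| = sqrt(7.5^2 + (-7.3)^2) = sqrt(56.25 + 53.29) = sqrt(109.54) = 10.4661

|z| = 10.4661


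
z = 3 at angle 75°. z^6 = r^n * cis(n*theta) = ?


r^6 = 3^6 = 729
n*theta = 6*75° = 450° = 90° (mod 360)
a = 729*cos(90°) = 0
b = 729*sin(90°) = 729.0000

729 cis(90°) = 0 + 729.0000i


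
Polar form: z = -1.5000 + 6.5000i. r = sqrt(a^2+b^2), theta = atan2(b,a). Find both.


r = sqrt(2.25+42.25) = sqrt(44.5) = 6.6708
theta = atan2(6.5, -1.5) = 102.9946 degrees

r = 6.6708, theta = 102.9946 degrees


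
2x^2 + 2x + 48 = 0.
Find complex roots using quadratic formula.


disc = 2^2 - 4*2*48 = 4 - 384 = -380
sqrt(|disc|) = sqrt(380) = 19.4936
Real part = -2/(2*2) = -0.5000
Imag part = 19.4936/(2*2) = 4.8734

-0.5000 ± 4.8734i


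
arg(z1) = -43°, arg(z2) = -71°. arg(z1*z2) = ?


arg(z1*z2) = -43° - 71° = -114°
Normalized to (-180°, 180°]: -114°

-114°


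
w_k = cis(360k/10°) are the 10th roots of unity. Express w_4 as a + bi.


Angle = 360*4/10 = 144°
a = cos(144°) = -0.8090
b = sin(144°) = 0.5878

-0.8090 + 0.5878i


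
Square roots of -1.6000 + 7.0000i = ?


|z| = sqrt(2.56+49) = 7.1805
sqrt((|z|+a)/2) = sqrt((7.1805+(-1.6))/2) = sqrt(2.7903) = 1.6704
sqrt((|z|-a)/2) = sqrt((7.1805-(-1.6))/2) = sqrt(4.3903) = 2.0953

±(1.6704 + 2.0953i) i.e. 1.6704 + 2.0953i and -1.6704 - 2.0953i


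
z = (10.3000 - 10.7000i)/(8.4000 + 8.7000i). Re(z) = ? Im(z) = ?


Multiply by conjugate: (10.3000 - 10.7000i)(8.4000 - 8.7000i) / (8.4^2 + 8.7^2)
Numerator real = 10.3*8.4 - (10.7)*8.7 = -6.57
Numerator imag = -10.7*8.4 - 10.3*8.7 = -179.49
Denominator = 146.25
Re(z) = -6.57/146.25 = -0.0449
Im(z) = -179.49/146.25 = -1.2273

Re(z) = -0.0449, Im(z) = -1.2273


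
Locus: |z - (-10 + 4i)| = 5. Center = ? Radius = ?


|z - z0| = r is a circle with center z0 and radius r.
Center = (-10, 4), radius = 5

Circle with center (-10, 4) and radius 5


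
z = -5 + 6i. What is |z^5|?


|z| = sqrt(25+36) = sqrt(61) = 7.8102
|z^5| = |z|^5 = (sqrt(61))^5 = 61^2 * sqrt(61) = 3721*sqrt(61)

|z^5| = 3721*sqrt(61) ≈ 29061.9390


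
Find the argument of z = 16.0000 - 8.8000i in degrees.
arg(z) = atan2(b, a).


Re = 16, Im = -8.8
arg = atan2(-8.8, 16) = -28.8108 degrees

arg(z) = -28.8108 degrees


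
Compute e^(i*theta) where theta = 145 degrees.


cos(145°) = -0.8192
sin(145°) = 0.5736

e^(i*145°) = -0.8192 + 0.5736i


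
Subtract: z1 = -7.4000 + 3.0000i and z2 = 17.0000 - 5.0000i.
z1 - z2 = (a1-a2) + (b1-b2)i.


Real: -7.4 - 17 = -24.4
Imag: 3 + 5 = 8

-24.4000 + 8.0000i


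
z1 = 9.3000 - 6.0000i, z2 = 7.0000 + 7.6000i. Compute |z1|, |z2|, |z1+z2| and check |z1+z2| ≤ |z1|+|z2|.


|z1| = sqrt(9.3^2 + (-6)^2) = sqrt(122.49) = 11.0675
|z2| = sqrt(7^2 + 7.6^2) = sqrt(106.76) = 10.3325
z1+z2 = 16.3000 + 1.6000i
|z1+z2| = sqrt(268.25) = 16.3783
|z1|+|z2| = 11.0675 + 10.3325 = 21.4000

|z1+z2| = 16.3783 ≤ |z1|+|z2| = 21.4000 (verified)


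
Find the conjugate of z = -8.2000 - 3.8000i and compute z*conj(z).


z_bar = -8.2000 + 3.8000i
z*z_bar = (-8.2)^2 + (-3.8)^2 = 67.24 + 14.44 = 81.68

z_bar = -8.2000 + 3.8000i, z*z_bar = 81.68


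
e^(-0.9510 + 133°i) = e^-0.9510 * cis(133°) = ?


e^-0.9510 = 0.3864
cos(133°) = -0.682
sin(133°) = 0.7314
Real = 0.3864*(-0.682) = -0.2635
Imag = 0.3864*0.7314 = 0.2826

-0.2635 + 0.2826i


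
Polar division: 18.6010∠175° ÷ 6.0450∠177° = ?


r = 18.6010 / 6.0450 = 3.0771
theta = 175° - 177° = -2° = 358° (mod 360)

3.0771 cis(358°)


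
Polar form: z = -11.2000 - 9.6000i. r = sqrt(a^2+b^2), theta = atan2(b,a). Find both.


r = sqrt(125.44+92.16) = sqrt(217.6) = 14.7513
theta = atan2(-9.6, -11.2) = -139.3987 degrees

r = 14.7513, theta = -139.3987 degrees


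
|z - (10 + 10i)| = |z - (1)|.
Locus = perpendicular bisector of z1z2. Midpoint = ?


Equal distances means the locus is the perpendicular bisector of z1 and z2.
Midpoint = ((10+1)/2, (10+0)/2) = (5.5000, 5.0000)

Perpendicular bisector through (5.5000, 5.0000)


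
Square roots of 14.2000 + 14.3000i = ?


|z| = sqrt(201.64+204.49) = 20.1527
sqrt((|z|+a)/2) = sqrt((20.1527+14.2)/2) = sqrt(17.1763) = 4.1444
sqrt((|z|-a)/2) = sqrt((20.1527-14.2)/2) = sqrt(2.9763) = 1.7252

±(4.1444 + 1.7252i) i.e. 4.1444 + 1.7252i and -4.1444 - 1.7252i


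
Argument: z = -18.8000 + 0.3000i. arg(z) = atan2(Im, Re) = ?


Re = -18.8, Im = 0.3
arg = atan2(0.3, -18.8) = 179.0858 degrees

arg(z) = 179.0858 degrees


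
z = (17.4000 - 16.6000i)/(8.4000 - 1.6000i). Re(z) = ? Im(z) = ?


Multiply by conjugate: (17.4000 - 16.6000i)(8.4000 + 1.6000i) / (8.4^2 + (-1.6)^2)
Numerator real = 17.4*8.4 - (16.6)*(-1.6) = 172.72
Numerator imag = -16.6*8.4 - 17.4*(-1.6) = -111.6
Denominator = 73.12
Re(z) = 172.72/73.12 = 2.3621
Im(z) = -111.6/73.12 = -1.5263

Re(z) = 2.3621, Im(z) = -1.5263


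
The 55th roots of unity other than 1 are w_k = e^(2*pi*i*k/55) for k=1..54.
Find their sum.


With w = e^(2*pi*i/55), all 55 of the 55th roots of unity w^0 = 1, w, ..., w^(54) sum to 0: 1 + w + ... + w^(54) = (1 - w^55)/(1 - w) = 0 since w^55 = 1, w ≠ 1.
Removing the root 1: w + w^2 + ... + w^(54) = 0 - 1 = -1

Sum = -1


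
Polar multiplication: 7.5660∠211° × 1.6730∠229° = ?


r = 7.5660 * 1.6730 = 12.6579
theta = 211° + 229° = 440° = 80° (mod 360)

12.6579 cis(80°)


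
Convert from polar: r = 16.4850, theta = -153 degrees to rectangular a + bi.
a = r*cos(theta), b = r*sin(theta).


a = 16.4850*cos(-153°) = 16.4850*(-0.8910065) = -14.6882
b = 16.4850*sin(-153°) = 16.4850*(-0.45399) = -7.4840

-14.6882 - 7.4840i


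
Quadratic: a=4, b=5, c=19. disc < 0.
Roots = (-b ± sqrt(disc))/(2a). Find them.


disc = 5^2 - 4*4*19 = 25 - 304 = -279
sqrt(|disc|) = sqrt(279) = 16.7033
Real part = -5/(2*4) = -0.6250
Imag part = 16.7033/(2*4) = 2.0879

-0.6250 ± 2.0879i


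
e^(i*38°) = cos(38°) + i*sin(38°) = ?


cos(38°) = 0.7880
sin(38°) = 0.6157

e^(i*38°) = 0.7880 + 0.6157i


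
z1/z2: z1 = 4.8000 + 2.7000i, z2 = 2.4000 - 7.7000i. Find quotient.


Conjugate of z2 = 2.4000 + 7.7000i
Numerator: (4.8000 + 2.7000i)(2.4000 + 7.7000i) = -9.2700 + 43.4400i
Denominator: 2.4^2 + (-7.7)^2 = 65.05
Result = (-9.2700 + 43.4400i)/65.05

-0.1425 + 0.6678i


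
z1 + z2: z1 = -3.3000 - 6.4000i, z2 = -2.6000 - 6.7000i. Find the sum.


Real: -3.3 - 2.6 = -5.9
Imag: -6.4 - 6.7 = -13.1

-5.9000 - 13.1000i


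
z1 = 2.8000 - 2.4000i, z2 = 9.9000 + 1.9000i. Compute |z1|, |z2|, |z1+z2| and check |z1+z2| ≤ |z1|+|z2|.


|z1| = sqrt(2.8^2 + (-2.4)^2) = sqrt(13.6) = 3.6878
|z2| = sqrt(9.9^2 + 1.9^2) = sqrt(101.62) = 10.0807
z1+z2 = 12.7000 - 0.5000i
|z1+z2| = sqrt(161.54) = 12.7098
|z1|+|z2| = 3.6878 + 10.0807 = 13.7685

|z1+z2| = 12.7098 ≤ |z1|+|z2| = 13.7685 (verified)


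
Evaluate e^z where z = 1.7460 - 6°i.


e^1.7460 = 5.7316
cos(-6°) = 0.99452
sin(-6°) = -0.10453
Real = 5.7316*0.99452 = 5.7002
Imag = 5.7316*(-0.10453) = -0.5991

5.7002 - 0.5991i


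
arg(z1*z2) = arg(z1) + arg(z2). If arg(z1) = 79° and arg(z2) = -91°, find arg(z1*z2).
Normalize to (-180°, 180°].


arg(z1*z2) = 79° - 91° = -12°
Normalized to (-180°, 180°]: -12°

-12°


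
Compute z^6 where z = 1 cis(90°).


r^6 = 1^6 = 1
n*theta = 6*90° = 540° = 180° (mod 360)
a = 1*cos(180°) = -1.0000
b = 1*sin(180°) = 0

1 cis(180°) = -1.0000 + 0i


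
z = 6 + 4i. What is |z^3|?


|z| = sqrt(36+16) = sqrt(52) = 7.2111
|z^3| = |z|^3 = (sqrt(52))^3 = 52*sqrt(52)

|z^3| = 52*sqrt(52) ≈ 374.9773


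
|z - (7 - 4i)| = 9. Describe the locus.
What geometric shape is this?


|z - z0| = r is a circle with center z0 and radius r.
Center = (7, -4), radius = 9

Circle with center (7, -4) and radius 9


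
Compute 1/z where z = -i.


|z|^2 = 0+1 = 1
1/z = (0 + 1i)/1

1/z = 0 + 1.0000i


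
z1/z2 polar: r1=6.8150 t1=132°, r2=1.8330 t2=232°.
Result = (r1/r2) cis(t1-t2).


r = 6.8150 / 1.8330 = 3.7179
theta = 132° - 232° = -100° = 260° (mod 360)

3.7179 cis(260°)


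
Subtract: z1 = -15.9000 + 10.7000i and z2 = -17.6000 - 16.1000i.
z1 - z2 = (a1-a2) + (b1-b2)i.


Real: -15.9 + 17.6 = 1.7
Imag: 10.7 + 16.1 = 26.8

1.7000 + 26.8000i


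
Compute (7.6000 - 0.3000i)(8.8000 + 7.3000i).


Real = 7.6*8.8 - (-0.3)*7.3 = 66.88 - (-2.19) = 69.07
Imag = 7.6*7.3 + 8.8*(-0.3) = 55.48 - (2.64) = 52.84

69.0700 + 52.8400i


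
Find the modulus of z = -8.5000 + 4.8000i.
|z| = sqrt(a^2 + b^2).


|z| = sqrt((-8.5)^2 + 4.8^2) = sqrt(72.25 + 23.04) = sqrt(95.29) = 9.7617

|z| = 9.7617


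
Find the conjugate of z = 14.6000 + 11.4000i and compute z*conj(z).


z_bar = 14.6000 - 11.4000i
z*z_bar = 14.6^2 + 11.4^2 = 213.16 + 129.96 = 343.12

z_bar = 14.6000 - 11.4000i, z*z_bar = 343.12


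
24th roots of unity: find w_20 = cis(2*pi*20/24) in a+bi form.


Angle = 360*20/24 = 300°
a = cos(300°) = 0.5000
b = sin(300°) = -0.8660

0.5000 - 0.8660i


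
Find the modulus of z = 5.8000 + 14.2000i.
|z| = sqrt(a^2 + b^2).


|z| = sqrt(5.8^2 + 14.2^2) = sqrt(33.64 + 201.64) = sqrt(235.28) = 15.3388

|z| = 15.3388


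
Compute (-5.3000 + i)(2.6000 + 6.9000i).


Real = -5.3*2.6 - 1*6.9 = -13.78 - 6.9 = -20.68
Imag = -5.3*6.9 + 2.6*1 = -36.57 + 2.6 = -33.97

-20.6800 - 33.9700i


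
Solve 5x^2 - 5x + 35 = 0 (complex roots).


disc = (-5)^2 - 4*5*35 = 25 - 700 = -675
sqrt(|disc|) = sqrt(675) = 25.9808
Real part = 5/(2*5) = 0.5000
Imag part = 25.9808/(2*5) = 2.5981

0.5000 ± 2.5981i


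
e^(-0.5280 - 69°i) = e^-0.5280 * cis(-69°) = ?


e^-0.5280 = 0.5898
cos(-69°) = 0.3584
sin(-69°) = -0.9336
Real = 0.5898*0.3584 = 0.2114
Imag = 0.5898*(-0.9336) = -0.5506

0.2114 - 0.5506i


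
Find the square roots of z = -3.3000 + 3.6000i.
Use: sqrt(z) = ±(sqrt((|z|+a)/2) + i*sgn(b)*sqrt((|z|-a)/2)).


|z| = sqrt(10.89+12.96) = 4.8836
sqrt((|z|+a)/2) = sqrt((4.8836+(-3.3))/2) = sqrt(0.7918) = 0.8898
sqrt((|z|-a)/2) = sqrt((4.8836-(-3.3))/2) = sqrt(4.0918) = 2.0228

±(0.8898 + 2.0228i) i.e. 0.8898 + 2.0228i and -0.8898 - 2.0228i


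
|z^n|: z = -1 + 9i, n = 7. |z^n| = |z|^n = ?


|z| = sqrt(1+81) = sqrt(82) = 9.0554
|z^7| = |z|^7 = (sqrt(82))^7 = 82^3 * sqrt(82) = 551368*sqrt(82)

|z^7| = 551368*sqrt(82) ≈ 4992849.5928


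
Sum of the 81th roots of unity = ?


The sum of all 81th roots of unity is 0.
Geometric series: (1 - w^81)/(1 - w) = (1-1)/(1-w) = 0 since w^81 = 1, w ≠ 1.
Alternatively: coefficient of z^80 in z^81 - 1 is 0.

0


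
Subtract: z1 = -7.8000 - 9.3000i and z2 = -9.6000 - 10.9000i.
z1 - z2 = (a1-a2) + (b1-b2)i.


Real: -7.8 + 9.6 = 1.8
Imag: -9.3 + 10.9 = 1.6

1.8000 + 1.6000i


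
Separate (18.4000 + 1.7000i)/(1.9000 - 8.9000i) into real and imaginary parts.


Multiply by conjugate: (18.4000 + 1.7000i)(1.9000 + 8.9000i) / (1.9^2 + (-8.9)^2)
Numerator real = 18.4*1.9 + 1.7*(-8.9) = 19.83
Numerator imag = 1.7*1.9 - 18.4*(-8.9) = 166.99
Denominator = 82.82
Re(z) = 19.83/82.82 = 0.2394
Im(z) = 166.99/82.82 = 2.0163

Re(z) = 0.2394, Im(z) = 2.0163


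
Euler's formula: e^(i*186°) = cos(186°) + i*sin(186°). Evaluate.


cos(186°) = -0.9945
sin(186°) = -0.1045

e^(i*186°) = -0.9945 - 0.1045i


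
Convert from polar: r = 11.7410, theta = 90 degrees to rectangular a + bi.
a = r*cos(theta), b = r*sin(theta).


a = 11.7410*cos(90°) = 11.7410*0 = 0
b = 11.7410*sin(90°) = 11.7410*1 = 11.7410

0 + 11.7410i


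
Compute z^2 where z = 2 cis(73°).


r^2 = 2^2 = 4
n*theta = 2*73° = 146° = 146° (mod 360)
a = 4*cos(146°) = -3.3162
b = 4*sin(146°) = 2.2368

4 cis(146°) = -3.3162 + 2.2368i


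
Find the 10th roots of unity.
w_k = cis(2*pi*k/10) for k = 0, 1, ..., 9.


The 10th roots of unity are cis(360k/10°) for k=0..9
Angle step = 360/10 = 36°
Primitive root: cis(36°)
Primitive root = 0.8090 + 0.5878i

10 roots at angles: 0°, 36°, 72°, 108°, 144°, 180°, 216°, 252°, 288°, 324°


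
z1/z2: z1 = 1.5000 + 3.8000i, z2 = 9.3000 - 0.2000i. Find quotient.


Conjugate of z2 = 9.3000 + 0.2000i
Numerator: (1.5000 + 3.8000i)(9.3000 + 0.2000i) = 13.1900 + 35.6400i
Denominator: 9.3^2 + (-0.2)^2 = 86.53
Result = (13.1900 + 35.6400i)/86.53

0.1524 + 0.4119i


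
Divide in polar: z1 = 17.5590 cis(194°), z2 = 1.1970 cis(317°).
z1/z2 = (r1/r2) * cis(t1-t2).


r = 17.5590 / 1.1970 = 14.6692
theta = 194° - 317° = -123° = 237° (mod 360)

14.6692 cis(237°)


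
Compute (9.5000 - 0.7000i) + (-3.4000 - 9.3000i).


Real: 9.5 - 3.4 = 6.1
Imag: -0.7 - 9.3 = -10

6.1000 - 10.0000i


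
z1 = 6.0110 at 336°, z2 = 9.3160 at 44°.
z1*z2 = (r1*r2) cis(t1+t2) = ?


r = 6.0110 * 9.3160 = 55.9985
theta = 336° + 44° = 380° = 20° (mod 360)

55.9985 cis(20°)


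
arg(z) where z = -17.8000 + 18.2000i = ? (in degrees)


Re = -17.8, Im = 18.2
arg = atan2(18.2, -17.8) = 134.3634 degrees

arg(z) = 134.3634 degrees


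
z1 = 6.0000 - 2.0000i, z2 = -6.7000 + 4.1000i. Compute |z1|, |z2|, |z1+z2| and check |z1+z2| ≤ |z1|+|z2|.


|z1| = sqrt(6^2 + (-2)^2) = sqrt(40) = 6.3246
|z2| = sqrt((-6.7)^2 + 4.1^2) = sqrt(61.7) = 7.8549
z1+z2 = -0.7000 + 2.1000i
|z1+z2| = sqrt(4.9) = 2.2136
|z1|+|z2| = 6.3246 + 7.8549 = 14.1795

|z1+z2| = 2.2136 ≤ |z1|+|z2| = 14.1795 (verified)


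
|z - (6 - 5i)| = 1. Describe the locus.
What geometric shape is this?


|z - z0| = r is a circle with center z0 and radius r.
Center = (6, -5), radius = 1

Circle with center (6, -5) and radius 1


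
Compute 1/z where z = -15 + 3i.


|z|^2 = 225+9 = 234
1/z = (-15 - 3i)/234

1/z = -0.0641 - 0.0128i


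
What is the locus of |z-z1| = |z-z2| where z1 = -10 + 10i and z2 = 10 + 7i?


Equal distances means the locus is the perpendicular bisector of z1 and z2.
Midpoint = ((-10+10)/2, (10+7)/2) = (0, 8.5000)

Perpendicular bisector through (0, 8.5000)


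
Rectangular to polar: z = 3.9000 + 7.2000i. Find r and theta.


r = sqrt(15.21+51.84) = sqrt(67.05) = 8.1884
theta = atan2(7.2, 3.9) = 61.5571 degrees

r = 8.1884, theta = 61.5571 degrees


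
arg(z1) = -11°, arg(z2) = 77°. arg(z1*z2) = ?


arg(z1*z2) = -11° + 77° = 66°
Normalized to (-180°, 180°]: 66°

66°


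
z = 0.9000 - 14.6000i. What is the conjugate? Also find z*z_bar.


z_bar = 0.9000 + 14.6000i
z*z_bar = 0.9^2 + (-14.6)^2 = 0.81 + 213.16 = 213.97

z_bar = 0.9000 + 14.6000i, z*z_bar = 213.97


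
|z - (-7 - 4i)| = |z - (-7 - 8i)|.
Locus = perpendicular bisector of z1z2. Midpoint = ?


Equal distances means the locus is the perpendicular bisector of z1 and z2.
Midpoint = ((-7+(-7))/2, (-4+(-8))/2) = (-7.0000, -6.0000)

Perpendicular bisector through (-7.0000, -6.0000)


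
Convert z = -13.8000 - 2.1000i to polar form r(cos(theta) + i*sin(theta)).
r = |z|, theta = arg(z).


r = sqrt(190.44+4.41) = sqrt(194.85) = 13.9589
theta = atan2(-2.1, -13.8) = -171.3475 degrees

r = 13.9589, theta = -171.3475 degrees


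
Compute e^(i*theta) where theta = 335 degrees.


cos(335°) = 0.9063
sin(335°) = -0.4226

e^(i*335°) = 0.9063 - 0.4226i


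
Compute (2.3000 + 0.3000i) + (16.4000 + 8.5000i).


Real: 2.3 + 16.4 = 18.7
Imag: 0.3 + 8.5 = 8.8

18.7000 + 8.8000i


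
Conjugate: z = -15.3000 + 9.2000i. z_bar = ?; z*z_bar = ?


z_bar = -15.3000 - 9.2000i
z*z_bar = (-15.3)^2 + 9.2^2 = 234.09 + 84.64 = 318.73

z_bar = -15.3000 - 9.2000i, z*z_bar = 318.73


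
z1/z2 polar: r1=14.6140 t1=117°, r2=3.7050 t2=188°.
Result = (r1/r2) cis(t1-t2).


r = 14.6140 / 3.7050 = 3.9444
theta = 117° - 188° = -71° = 289° (mod 360)

3.9444 cis(289°)


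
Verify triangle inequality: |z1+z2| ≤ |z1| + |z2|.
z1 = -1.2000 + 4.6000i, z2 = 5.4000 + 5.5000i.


|z1| = sqrt((-1.2)^2 + 4.6^2) = sqrt(22.6) = 4.7539
|z2| = sqrt(5.4^2 + 5.5^2) = sqrt(59.41) = 7.7078
z1+z2 = 4.2000 + 10.1000i
|z1+z2| = sqrt(119.65) = 10.9385
|z1|+|z2| = 4.7539 + 7.7078 = 12.4617

|z1+z2| = 10.9385 ≤ |z1|+|z2| = 12.4617 (verified)


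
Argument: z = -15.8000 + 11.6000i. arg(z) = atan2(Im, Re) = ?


Re = -15.8, Im = 11.6
arg = atan2(11.6, -15.8) = 143.7147 degrees

arg(z) = 143.7147 degrees


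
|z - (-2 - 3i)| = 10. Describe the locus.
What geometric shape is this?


|z - z0| = r is a circle with center z0 and radius r.
Center = (-2, -3), radius = 10

Circle with center (-2, -3) and radius 10


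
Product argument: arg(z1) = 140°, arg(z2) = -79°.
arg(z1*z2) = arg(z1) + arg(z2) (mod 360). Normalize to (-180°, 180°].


arg(z1*z2) = 140° - 79° = 61°
Normalized to (-180°, 180°]: 61°

61°


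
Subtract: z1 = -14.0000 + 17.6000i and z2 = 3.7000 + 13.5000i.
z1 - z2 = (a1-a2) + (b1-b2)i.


Real: -14 - 3.7 = -17.7
Imag: 17.6 - 13.5 = 4.1

-17.7000 + 4.1000i


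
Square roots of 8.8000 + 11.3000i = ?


|z| = sqrt(77.44+127.69) = 14.3224
sqrt((|z|+a)/2) = sqrt((14.3224+8.8)/2) = sqrt(11.5612) = 3.4002
sqrt((|z|-a)/2) = sqrt((14.3224-8.8)/2) = sqrt(2.7612) = 1.6617

±(3.4002 + 1.6617i) i.e. 3.4002 + 1.6617i and -3.4002 - 1.6617i


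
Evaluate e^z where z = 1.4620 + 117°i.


e^1.4620 = 4.3146
cos(117°) = -0.454
sin(117°) = 0.891
Real = 4.3146*(-0.454) = -1.9588
Imag = 4.3146*0.891 = 3.8443

-1.9588 + 3.8443i


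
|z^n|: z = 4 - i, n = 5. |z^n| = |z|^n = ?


|z| = sqrt(16+1) = sqrt(17) = 4.1231
|z^5| = |z|^5 = (sqrt(17))^5 = 17^2 * sqrt(17) = 289*sqrt(17)

|z^5| = 289*sqrt(17) ≈ 1191.5775


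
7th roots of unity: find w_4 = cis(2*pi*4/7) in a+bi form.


Angle = 360*4/7 = 205.7143°
a = cos(205.7143°) = -0.9010
b = sin(205.7143°) = -0.4339

-0.9010 - 0.4339i


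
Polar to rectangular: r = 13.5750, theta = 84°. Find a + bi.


a = 13.5750*cos(84°) = 13.5750*0.10453 = 1.4190
b = 13.5750*sin(84°) = 13.5750*0.99452 = 13.5006

1.4190 + 13.5006i


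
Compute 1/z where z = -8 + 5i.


|z|^2 = 64+25 = 89
1/z = (-8 - 5i)/89

1/z = -0.0899 - 0.0562i


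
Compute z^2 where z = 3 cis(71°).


r^2 = 3^2 = 9
n*theta = 2*71° = 142° = 142° (mod 360)
a = 9*cos(142°) = -7.0921
b = 9*sin(142°) = 5.5410

9 cis(142°) = -7.0921 + 5.5410i


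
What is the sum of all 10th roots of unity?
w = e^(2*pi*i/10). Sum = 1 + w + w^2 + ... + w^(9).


The sum of all 10th roots of unity is 0.
Geometric series: (1 - w^10)/(1 - w) = (1-1)/(1-w) = 0 since w^10 = 1, w ≠ 1.
Alternatively: coefficient of z^9 in z^10 - 1 is 0.

0


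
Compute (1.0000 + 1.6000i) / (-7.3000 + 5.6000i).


Conjugate of z2 = -7.3000 - 5.6000i
Numerator: (1.0000 + 1.6000i)(-7.3000 - 5.6000i) = 1.6600 - 17.2800i
Denominator: (-7.3)^2 + 5.6^2 = 84.65
Result = (1.6600 - 17.2800i)/84.65

0.0196 - 0.2041i


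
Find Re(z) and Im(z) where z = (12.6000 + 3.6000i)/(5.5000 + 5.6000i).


Multiply by conjugate: (12.6000 + 3.6000i)(5.5000 - 5.6000i) / (5.5^2 + 5.6^2)
Numerator real = 12.6*5.5 + 3.6*5.6 = 89.46
Numerator imag = 3.6*5.5 - 12.6*5.6 = -50.76
Denominator = 61.61
Re(z) = 89.46/61.61 = 1.4520
Im(z) = -50.76/61.61 = -0.8239

Re(z) = 1.4520, Im(z) = -0.8239


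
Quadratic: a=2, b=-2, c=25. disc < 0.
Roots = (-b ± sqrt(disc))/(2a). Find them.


disc = (-2)^2 - 4*2*25 = 4 - 200 = -196
sqrt(|disc|) = sqrt(196) = 14.0000
Real part = 2/(2*2) = 0.5000
Imag part = 14.0000/(2*2) = 3.5000

0.5000 ± 3.5000i


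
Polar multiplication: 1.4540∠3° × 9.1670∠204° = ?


r = 1.4540 * 9.1670 = 13.3288
theta = 3° + 204° = 207° = 207° (mod 360)

13.3288 cis(207°)


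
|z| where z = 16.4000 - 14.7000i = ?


|z| = sqrt(16.4^2 + (-14.7)^2) = sqrt(268.96 + 216.09) = sqrt(485.05) = 22.0239

|z| = 22.0239


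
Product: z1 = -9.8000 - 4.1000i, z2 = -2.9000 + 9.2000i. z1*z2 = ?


Real = -9.8*(-2.9) - (-4.1)*9.2 = 28.42 - (-37.72) = 66.14
Imag = -9.8*9.2 - (2.9)*(-4.1) = -90.16 + 11.89 = -78.27

66.1400 - 78.2700i


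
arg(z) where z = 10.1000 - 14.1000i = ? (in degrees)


Re = 10.1, Im = -14.1
arg = atan2(-14.1, 10.1) = -54.3855 degrees

arg(z) = -54.3855 degrees


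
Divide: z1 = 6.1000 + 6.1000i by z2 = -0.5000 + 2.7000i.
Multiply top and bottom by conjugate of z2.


Conjugate of z2 = -0.5000 - 2.7000i
Numerator: (6.1000 + 6.1000i)(-0.5000 - 2.7000i) = 13.4200 - 19.5200i
Denominator: (-0.5)^2 + 2.7^2 = 7.54
Result = (13.4200 - 19.5200i)/7.54

1.7798 - 2.5889i


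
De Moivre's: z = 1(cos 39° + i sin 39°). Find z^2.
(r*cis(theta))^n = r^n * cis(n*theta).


r^2 = 1^2 = 1
n*theta = 2*39° = 78° = 78° (mod 360)
a = 1*cos(78°) = 0.2079
b = 1*sin(78°) = 0.9781

1 cis(78°) = 0.2079 + 0.9781i


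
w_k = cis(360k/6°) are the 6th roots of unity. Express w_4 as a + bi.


Angle = 360*4/6 = 240°
a = cos(240°) = -0.5000
b = sin(240°) = -0.8660

-0.5000 - 0.8660i


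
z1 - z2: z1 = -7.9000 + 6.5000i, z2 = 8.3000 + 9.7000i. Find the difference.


Real: -7.9 - 8.3 = -16.2
Imag: 6.5 - 9.7 = -3.2

-16.2000 - 3.2000i


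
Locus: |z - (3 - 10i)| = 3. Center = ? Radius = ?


|z - z0| = r is a circle with center z0 and radius r.
Center = (3, -10), radius = 3

Circle with center (3, -10) and radius 3


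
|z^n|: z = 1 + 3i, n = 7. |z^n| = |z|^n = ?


|z| = sqrt(1+9) = sqrt(10) = 3.1623
|z^7| = |z|^7 = (sqrt(10))^7 = 10^3 * sqrt(10) = 1000*sqrt(10)

|z^7| = 1000*sqrt(10) ≈ 3162.2777


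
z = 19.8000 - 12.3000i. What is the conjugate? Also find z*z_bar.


z_bar = 19.8000 + 12.3000i
z*z_bar = 19.8^2 + (-12.3)^2 = 392.04 + 151.29 = 543.33

z_bar = 19.8000 + 12.3000i, z*z_bar = 543.33


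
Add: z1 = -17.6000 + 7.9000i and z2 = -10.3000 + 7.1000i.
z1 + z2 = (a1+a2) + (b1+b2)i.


Real: -17.6 - 10.3 = -27.9
Imag: 7.9 + 7.1 = 15

-27.9000 + 15.0000i


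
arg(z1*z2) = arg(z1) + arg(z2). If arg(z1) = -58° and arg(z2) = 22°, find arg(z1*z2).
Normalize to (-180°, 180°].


arg(z1*z2) = -58° + 22° = -36°
Normalized to (-180°, 180°]: -36°

-36°


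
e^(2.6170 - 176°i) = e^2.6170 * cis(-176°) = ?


e^2.6170 = 13.6946
cos(-176°) = -0.99756
sin(-176°) = -0.06976
Real = 13.6946*(-0.99756) = -13.6612
Imag = 13.6946*(-0.06976) = -0.9553

-13.6612 - 0.9553i


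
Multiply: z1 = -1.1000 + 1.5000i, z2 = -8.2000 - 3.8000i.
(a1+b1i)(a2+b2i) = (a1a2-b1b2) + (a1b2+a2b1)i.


Real = -1.1*(-8.2) - 1.5*(-3.8) = 9.02 - (-5.7) = 14.72
Imag = -1.1*(-3.8) - (8.2)*1.5 = 4.18 - (12.3) = -8.12

14.7200 - 8.1200i


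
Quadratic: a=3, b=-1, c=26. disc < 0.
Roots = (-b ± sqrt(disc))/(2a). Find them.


disc = (-1)^2 - 4*3*26 = 1 - 312 = -311
sqrt(|disc|) = sqrt(311) = 17.6352
Real part = 1/(2*3) = 0.1667
Imag part = 17.6352/(2*3) = 2.9392

0.1667 ± 2.9392i


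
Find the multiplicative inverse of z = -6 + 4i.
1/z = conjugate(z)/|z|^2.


|z|^2 = 36+16 = 52
1/z = (-6 - 4i)/52

1/z = -0.1154 - 0.0769i


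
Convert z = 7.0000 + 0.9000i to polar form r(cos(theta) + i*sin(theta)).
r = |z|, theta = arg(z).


r = sqrt(49+0.81) = sqrt(49.81) = 7.0576
theta = atan2(0.9, 7) = 7.3264 degrees

r = 7.0576, theta = 7.3264 degrees


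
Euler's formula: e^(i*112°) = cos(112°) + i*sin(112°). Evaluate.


cos(112°) = -0.3746
sin(112°) = 0.9272

e^(i*112°) = -0.3746 + 0.9272i


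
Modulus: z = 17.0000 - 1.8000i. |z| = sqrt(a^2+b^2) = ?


|z| = sqrt(17^2 + (-1.8)^2) = sqrt(289 + 3.24) = sqrt(292.24) = 17.0950

|z| = 17.0950


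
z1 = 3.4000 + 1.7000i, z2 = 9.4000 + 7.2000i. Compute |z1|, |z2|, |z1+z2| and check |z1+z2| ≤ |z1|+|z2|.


|z1| = sqrt(3.4^2 + 1.7^2) = sqrt(14.45) = 3.8013
|z2| = sqrt(9.4^2 + 7.2^2) = sqrt(140.2) = 11.8406
z1+z2 = 12.8000 + 8.9000i
|z1+z2| = sqrt(243.05) = 15.5901
|z1|+|z2| = 3.8013 + 11.8406 = 15.6419

|z1+z2| = 15.5901 ≤ |z1|+|z2| = 15.6419 (verified)


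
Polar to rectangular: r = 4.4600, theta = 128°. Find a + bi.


a = 4.4600*cos(128°) = 4.4600*(-0.6156615) = -2.7459
b = 4.4600*sin(128°) = 4.4600*0.788 = 3.5145

-2.7459 + 3.5145i


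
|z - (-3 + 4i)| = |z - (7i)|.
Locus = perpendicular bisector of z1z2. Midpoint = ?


Equal distances means the locus is the perpendicular bisector of z1 and z2.
Midpoint = ((-3+0)/2, (4+7)/2) = (-1.5000, 5.5000)

Perpendicular bisector through (-1.5000, 5.5000)


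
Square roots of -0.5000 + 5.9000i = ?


|z| = sqrt(0.25+34.81) = 5.9211
sqrt((|z|+a)/2) = sqrt((5.9211+(-0.5))/2) = sqrt(2.7106) = 1.6464
sqrt((|z|-a)/2) = sqrt((5.9211-(-0.5))/2) = sqrt(3.2106) = 1.7918

±(1.6464 + 1.7918i) i.e. 1.6464 + 1.7918i and -1.6464 - 1.7918i


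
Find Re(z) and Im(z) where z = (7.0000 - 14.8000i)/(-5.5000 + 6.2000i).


Multiply by conjugate: (7.0000 - 14.8000i)(-5.5000 - 6.2000i) / ((-5.5)^2 + 6.2^2)
Numerator real = 7*(-5.5) - (14.8)*6.2 = -130.26
Numerator imag = -14.8*(-5.5) - 7*6.2 = 38
Denominator = 68.69
Re(z) = -130.26/68.69 = -1.8963
Im(z) = 38/68.69 = 0.5532

Re(z) = -1.8963, Im(z) = 0.5532


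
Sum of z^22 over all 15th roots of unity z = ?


The roots are w_k = w^k with w = e^(2*pi*i/15), and (w^k)^22 = (w^22)^k.
So S = 1 + u + u^2 + ... + u^(14) with u = w^22.
22 = 1*15 + 7, so 22 is not a multiple of 15: u = (w^15)^1 * w^7 = w^7 ≠ 1 (w is a primitive 15th root), while u^15 = (w^15)^22 = 1.
Geometric series: S = (1 - u^15)/(1 - u) = (1 - 1)/(1 - u) = 0

S = 0


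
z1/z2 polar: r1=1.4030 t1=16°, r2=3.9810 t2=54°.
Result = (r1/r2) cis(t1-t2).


r = 1.4030 / 3.9810 = 0.3524
theta = 16° - 54° = -38° = 322° (mod 360)

0.3524 cis(322°)


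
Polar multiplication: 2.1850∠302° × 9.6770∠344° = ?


r = 2.1850 * 9.6770 = 21.1442
theta = 302° + 344° = 646° = 286° (mod 360)

21.1442 cis(286°)


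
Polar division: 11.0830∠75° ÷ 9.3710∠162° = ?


r = 11.0830 / 9.3710 = 1.1827
theta = 75° - 162° = -87° = 273° (mod 360)

1.1827 cis(273°)


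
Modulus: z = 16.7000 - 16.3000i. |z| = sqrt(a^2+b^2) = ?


|z| = sqrt(16.7^2 + (-16.3)^2) = sqrt(278.89 + 265.69) = sqrt(544.58) = 23.3362

|z| = 23.3362


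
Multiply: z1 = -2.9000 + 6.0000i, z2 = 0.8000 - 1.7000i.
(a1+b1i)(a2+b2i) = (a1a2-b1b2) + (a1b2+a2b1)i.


Real = -2.9*0.8 - 6*(-1.7) = -2.32 - (-10.2) = 7.88
Imag = -2.9*(-1.7) + 0.8*6 = 4.93 + 4.8 = 9.73

7.8800 + 9.7300i


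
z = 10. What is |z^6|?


|z| = sqrt(100+0) = sqrt(100) = 10
|z^6| = |z|^6 = 10^6 = 1000000

|z^6| = 1000000


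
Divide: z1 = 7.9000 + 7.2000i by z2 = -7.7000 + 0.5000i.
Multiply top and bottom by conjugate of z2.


Conjugate of z2 = -7.7000 - 0.5000i
Numerator: (7.9000 + 7.2000i)(-7.7000 - 0.5000i) = -57.2300 - 59.3900i
Denominator: (-7.7)^2 + 0.5^2 = 59.54
Result = (-57.2300 - 59.3900i)/59.54

-0.9612 - 0.9975i


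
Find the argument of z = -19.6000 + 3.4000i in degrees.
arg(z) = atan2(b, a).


Re = -19.6, Im = 3.4
arg = atan2(3.4, -19.6) = 170.1589 degrees

arg(z) = 170.1589 degrees


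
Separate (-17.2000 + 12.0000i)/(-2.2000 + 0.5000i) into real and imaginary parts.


Multiply by conjugate: (-17.2000 + 12.0000i)(-2.2000 - 0.5000i) / ((-2.2)^2 + 0.5^2)
Numerator real = -17.2*(-2.2) + 12*0.5 = 43.84
Numerator imag = 12*(-2.2) - (-17.2)*0.5 = -17.8
Denominator = 5.09
Re(z) = 43.84/5.09 = 8.6130
Im(z) = -17.8/5.09 = -3.4971

Re(z) = 8.6130, Im(z) = -3.4971


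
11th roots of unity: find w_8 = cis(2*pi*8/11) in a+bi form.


Angle = 360*8/11 = 261.8182°
a = cos(261.8182°) = -0.1423
b = sin(261.8182°) = -0.9898

-0.1423 - 0.9898i


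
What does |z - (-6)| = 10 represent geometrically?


|z - z0| = r is a circle with center z0 and radius r.
Center = (-6, 0), radius = 10

Circle with center (-6, 0) and radius 10


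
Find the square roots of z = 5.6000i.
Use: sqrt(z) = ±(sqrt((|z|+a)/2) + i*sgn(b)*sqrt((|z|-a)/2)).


|z| = sqrt(0+31.36) = 5.6000
sqrt((|z|+a)/2) = sqrt((5.6000+0)/2) = sqrt(2.8000) = 1.6733
sqrt((|z|-a)/2) = sqrt((5.6000-0)/2) = sqrt(2.8000) = 1.6733

±(1.6733 + 1.6733i) i.e. 1.6733 + 1.6733i and -1.6733 - 1.6733i


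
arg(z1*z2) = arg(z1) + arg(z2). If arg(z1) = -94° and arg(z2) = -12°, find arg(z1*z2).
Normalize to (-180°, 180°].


arg(z1*z2) = -94° - 12° = -106°
Normalized to (-180°, 180°]: -106°

-106°


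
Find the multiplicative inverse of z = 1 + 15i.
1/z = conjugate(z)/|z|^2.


|z|^2 = 1+225 = 226
1/z = (1 - 15i)/226

1/z = 0.0044 - 0.0664i


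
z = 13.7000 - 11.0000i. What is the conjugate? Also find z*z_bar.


z_bar = 13.7000 + 11.0000i
z*z_bar = 13.7^2 + (-11)^2 = 187.69 + 121 = 308.69

z_bar = 13.7000 + 11.0000i, z*z_bar = 308.69


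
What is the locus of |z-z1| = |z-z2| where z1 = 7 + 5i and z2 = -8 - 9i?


Equal distances means the locus is the perpendicular bisector of z1 and z2.
Midpoint = ((7+(-8))/2, (5+(-9))/2) = (-0.5000, -2.0000)

Perpendicular bisector through (-0.5000, -2.0000)


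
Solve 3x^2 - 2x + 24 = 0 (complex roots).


disc = (-2)^2 - 4*3*24 = 4 - 288 = -284
sqrt(|disc|) = sqrt(284) = 16.8523
Real part = 2/(2*3) = 0.3333
Imag part = 16.8523/(2*3) = 2.8087

0.3333 ± 2.8087i


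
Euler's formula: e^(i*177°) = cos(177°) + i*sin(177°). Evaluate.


cos(177°) = -0.9986
sin(177°) = 0.0523

e^(i*177°) = -0.9986 + 0.0523i


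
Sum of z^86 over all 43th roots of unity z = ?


The roots are w_k = w^k with w = e^(2*pi*i/43), and (w^k)^86 = (w^86)^k.
So S = 1 + u + u^2 + ... + u^(42) with u = w^86.
86 = 2*43 + 0, so 86 is a multiple of 43 and u = (w^43)^2 = 1.
Every one of the 43 terms equals 1: S = 43

S = 43


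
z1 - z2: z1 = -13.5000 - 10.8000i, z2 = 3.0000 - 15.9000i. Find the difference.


Real: -13.5 - 3 = -16.5
Imag: -10.8 + 15.9 = 5.1

-16.5000 + 5.1000i


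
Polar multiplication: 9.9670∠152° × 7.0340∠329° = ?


r = 9.9670 * 7.0340 = 70.1079
theta = 152° + 329° = 481° = 121° (mod 360)

70.1079 cis(121°)


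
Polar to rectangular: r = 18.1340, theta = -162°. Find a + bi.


a = 18.1340*cos(-162°) = 18.1340*(-0.95106) = -17.2465
b = 18.1340*sin(-162°) = 18.1340*(-0.309017) = -5.6037

-17.2465 - 5.6037i


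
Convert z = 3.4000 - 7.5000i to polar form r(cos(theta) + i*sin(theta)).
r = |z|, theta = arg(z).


r = sqrt(11.56+56.25) = sqrt(67.81) = 8.2347
theta = atan2(-7.5, 3.4) = -65.6136 degrees

r = 8.2347, theta = -65.6136 degrees


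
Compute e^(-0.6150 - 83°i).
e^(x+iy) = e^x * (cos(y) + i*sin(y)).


e^-0.6150 = 0.5406
cos(-83°) = 0.1219
sin(-83°) = -0.99255
Real = 0.5406*0.1219 = 0.0659
Imag = 0.5406*(-0.99255) = -0.5366

0.0659 - 0.5366i


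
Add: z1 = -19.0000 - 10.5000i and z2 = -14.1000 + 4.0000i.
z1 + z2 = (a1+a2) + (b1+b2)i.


Real: -19 - 14.1 = -33.1
Imag: -10.5 + 4 = -6.5

-33.1000 - 6.5000i


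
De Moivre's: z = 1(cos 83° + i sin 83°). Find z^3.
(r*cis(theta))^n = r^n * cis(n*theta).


r^3 = 1^3 = 1
n*theta = 3*83° = 249° = 249° (mod 360)
a = 1*cos(249°) = -0.3584
b = 1*sin(249°) = -0.9336

1 cis(249°) = -0.3584 - 0.9336i


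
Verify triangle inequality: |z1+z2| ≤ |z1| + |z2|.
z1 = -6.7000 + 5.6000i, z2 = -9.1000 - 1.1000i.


|z1| = sqrt((-6.7)^2 + 5.6^2) = sqrt(76.25) = 8.7321
|z2| = sqrt((-9.1)^2 + (-1.1)^2) = sqrt(84.02) = 9.1662
z1+z2 = -15.8000 + 4.5000i
|z1+z2| = sqrt(269.89) = 16.4283
|z1|+|z2| = 8.7321 + 9.1662 = 17.8983

|z1+z2| = 16.4283 ≤ |z1|+|z2| = 17.8983 (verified)


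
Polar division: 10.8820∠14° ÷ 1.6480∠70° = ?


r = 10.8820 / 1.6480 = 6.6032
theta = 14° - 70° = -56° = 304° (mod 360)

6.6032 cis(304°)


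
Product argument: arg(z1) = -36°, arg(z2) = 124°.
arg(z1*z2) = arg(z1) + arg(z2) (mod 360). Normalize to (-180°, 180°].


arg(z1*z2) = -36° + 124° = 88°
Normalized to (-180°, 180°]: 88°

88°


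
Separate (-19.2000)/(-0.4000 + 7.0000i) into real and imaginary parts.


Multiply by conjugate: (-19.2000)(-0.4000 - 7.0000i) / ((-0.4)^2 + 7^2)
Numerator real = -19.2*(-0.4) + 0*7 = 7.68
Numerator imag = 0*(-0.4) - (-19.2)*7 = 134.4
Denominator = 49.16
Re(z) = 7.68/49.16 = 0.1562
Im(z) = 134.4/49.16 = 2.7339

Re(z) = 0.1562, Im(z) = 2.7339


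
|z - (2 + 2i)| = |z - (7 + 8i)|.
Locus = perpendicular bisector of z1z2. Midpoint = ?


Equal distances means the locus is the perpendicular bisector of z1 and z2.
Midpoint = ((2+7)/2, (2+8)/2) = (4.5000, 5.0000)

Perpendicular bisector through (4.5000, 5.0000)


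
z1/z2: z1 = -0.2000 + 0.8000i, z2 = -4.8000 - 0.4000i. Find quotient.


Conjugate of z2 = -4.8000 + 0.4000i
Numerator: (-0.2000 + 0.8000i)(-4.8000 + 0.4000i) = 0.6400 - 3.9200i
Denominator: (-4.8)^2 + (-0.4)^2 = 23.2
Result = (0.6400 - 3.9200i)/23.2

0.0276 - 0.1690i


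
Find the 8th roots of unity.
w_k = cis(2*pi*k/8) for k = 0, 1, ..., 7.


The 8th roots of unity are cis(360k/8°) for k=0..7
Angle step = 360/8 = 45°
Primitive root: cis(45°)
Primitive root = 0.7071 + 0.7071i

8 roots at angles: 0°, 45°, 90°, 135°, 180°, 225°, 270°, 315°


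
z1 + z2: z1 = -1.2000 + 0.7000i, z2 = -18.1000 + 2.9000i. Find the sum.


Real: -1.2 - 18.1 = -19.3
Imag: 0.7 + 2.9 = 3.6

-19.3000 + 3.6000i


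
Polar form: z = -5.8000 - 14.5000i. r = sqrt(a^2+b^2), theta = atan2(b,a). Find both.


r = sqrt(33.64+210.25) = sqrt(243.89) = 15.6170
theta = atan2(-14.5, -5.8) = -111.8014 degrees

r = 15.6170, theta = -111.8014 degrees


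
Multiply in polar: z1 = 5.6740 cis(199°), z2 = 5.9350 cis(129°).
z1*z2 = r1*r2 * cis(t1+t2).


r = 5.6740 * 5.9350 = 33.6752
theta = 199° + 129° = 328° = 328° (mod 360)

33.6752 cis(328°)


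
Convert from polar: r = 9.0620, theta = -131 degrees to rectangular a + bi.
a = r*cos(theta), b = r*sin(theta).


a = 9.0620*cos(-131°) = 9.0620*(-0.65606) = -5.9452
b = 9.0620*sin(-131°) = 9.0620*(-0.75471) = -6.8392

-5.9452 - 6.8392i


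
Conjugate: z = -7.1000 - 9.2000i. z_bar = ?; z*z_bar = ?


z_bar = -7.1000 + 9.2000i
z*z_bar = (-7.1)^2 + (-9.2)^2 = 50.41 + 84.64 = 135.05

z_bar = -7.1000 + 9.2000i, z*z_bar = 135.05


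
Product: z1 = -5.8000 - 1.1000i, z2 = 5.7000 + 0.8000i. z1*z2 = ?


Real = -5.8*5.7 - (-1.1)*0.8 = -33.06 - (-0.88) = -32.18
Imag = -5.8*0.8 + 5.7*(-1.1) = -4.64 - (6.27) = -10.91

-32.1800 - 10.9100i


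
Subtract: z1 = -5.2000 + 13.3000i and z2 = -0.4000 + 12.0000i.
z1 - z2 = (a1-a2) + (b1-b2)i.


Real: -5.2 + 0.4 = -4.8
Imag: 13.3 - 12 = 1.3

-4.8000 + 1.3000i


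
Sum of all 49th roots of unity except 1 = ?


With w = e^(2*pi*i/49), all 49 of the 49th roots of unity w^0 = 1, w, ..., w^(48) sum to 0: 1 + w + ... + w^(48) = (1 - w^49)/(1 - w) = 0 since w^49 = 1, w ≠ 1.
Removing the root 1: w + w^2 + ... + w^(48) = 0 - 1 = -1

Sum = -1


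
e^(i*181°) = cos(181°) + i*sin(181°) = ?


cos(181°) = -0.9998
sin(181°) = -0.0175

e^(i*181°) = -0.9998 - 0.0175i


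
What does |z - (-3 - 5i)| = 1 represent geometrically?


|z - z0| = r is a circle with center z0 and radius r.
Center = (-3, -5), radius = 1

Circle with center (-3, -5) and radius 1


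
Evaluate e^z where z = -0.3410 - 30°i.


e^-0.3410 = 0.71106
cos(-30°) = 0.866
sin(-30°) = -0.5
Real = 0.71106*0.866 = 0.6158
Imag = 0.71106*(-0.5) = -0.3555

0.6158 - 0.3555i


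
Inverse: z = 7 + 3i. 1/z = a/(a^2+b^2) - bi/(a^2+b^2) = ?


|z|^2 = 49+9 = 58
1/z = (7 - 3i)/58

1/z = 0.1207 - 0.0517i


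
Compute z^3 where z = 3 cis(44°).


r^3 = 3^3 = 27
n*theta = 3*44° = 132° = 132° (mod 360)
a = 27*cos(132°) = -18.0665
b = 27*sin(132°) = 20.0649

27 cis(132°) = -18.0665 + 20.0649i


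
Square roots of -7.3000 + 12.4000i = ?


|z| = sqrt(53.29+153.76) = 14.3892
sqrt((|z|+a)/2) = sqrt((14.3892+(-7.3))/2) = sqrt(3.5446) = 1.8827
sqrt((|z|-a)/2) = sqrt((14.3892-(-7.3))/2) = sqrt(10.8446) = 3.2931

±(1.8827 + 3.2931i) i.e. 1.8827 + 3.2931i and -1.8827 - 3.2931i


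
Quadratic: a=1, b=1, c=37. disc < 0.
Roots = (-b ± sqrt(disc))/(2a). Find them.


disc = 1^2 - 4*1*37 = 1 - 148 = -147
sqrt(|disc|) = sqrt(147) = 12.1244
Real part = -1/(2*1) = -0.5000
Imag part = 12.1244/(2*1) = 6.0622

-0.5000 ± 6.0622i


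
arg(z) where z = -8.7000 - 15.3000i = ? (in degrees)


Re = -8.7, Im = -15.3
arg = atan2(-15.3, -8.7) = -119.6237 degrees

arg(z) = -119.6237 degrees
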